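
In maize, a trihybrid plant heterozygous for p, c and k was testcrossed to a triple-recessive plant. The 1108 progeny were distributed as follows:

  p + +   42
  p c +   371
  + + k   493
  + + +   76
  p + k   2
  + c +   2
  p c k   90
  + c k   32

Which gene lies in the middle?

The two most frequent reciprocal classes, + + k and p c +, are the parental types, so the F1 was + + k / p c +.
The two rarest classes, p + k and + c +, are the double crossovers. Comparing them with the parentals, only the p allele has switched, so p is the middle locus and the order is c – p – k.

p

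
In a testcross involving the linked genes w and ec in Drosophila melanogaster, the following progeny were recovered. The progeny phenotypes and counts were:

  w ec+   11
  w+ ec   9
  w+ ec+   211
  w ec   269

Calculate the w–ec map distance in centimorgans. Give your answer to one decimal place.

The two most frequent classes, w+ ec+ (211) and w ec (269), are the parental types, so the F1 was w+ ec+ / w ec.
The recombinant classes are w+ ec and w ec+: 9 + 11 = 20.
Recombination frequency = 20/500 = 0.0400 ≈ 4.0%, i.e. 4.0 centimorgans.

4.0 centimorgans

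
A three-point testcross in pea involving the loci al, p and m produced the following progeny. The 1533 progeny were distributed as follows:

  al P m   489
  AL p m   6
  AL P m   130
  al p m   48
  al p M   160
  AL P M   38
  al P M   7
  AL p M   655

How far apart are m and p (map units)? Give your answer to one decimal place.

6.5 map units

The two most frequent reciprocal classes, al P m and AL p M, are the parental types, so the F1 was al P m / AL p M.
The two rarest classes, al P M and AL p m, are the double crossovers. Comparing them with the parentals, only the m allele has switched, so m is the middle locus and the order is p – m – al.
Crossovers in the p–m interval produce the single-crossover classes al p m and AL P M (48 + 38 = 86) plus the double crossovers (13).
RF(p–m) = (86 + 13) / 1533 = 99/1533 = 0.0646 → 6.5 map units.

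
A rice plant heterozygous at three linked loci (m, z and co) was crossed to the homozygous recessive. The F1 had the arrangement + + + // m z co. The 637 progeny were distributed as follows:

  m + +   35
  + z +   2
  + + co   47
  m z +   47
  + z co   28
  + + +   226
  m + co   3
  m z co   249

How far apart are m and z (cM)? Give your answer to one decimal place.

The two rarest classes, + z + and m + co, are the double crossovers. Comparing them with the parentals, only the z allele has switched, so z is the middle locus and the order is co – z – m.
Crossovers in the z–m interval produce the single-crossover classes m + + and + z co (35 + 28 = 63) plus the double crossovers (5).
RF(z–m) = (63 + 5) / 637 = 68/637 = 0.1068 → 10.7 cM.

10.7 cM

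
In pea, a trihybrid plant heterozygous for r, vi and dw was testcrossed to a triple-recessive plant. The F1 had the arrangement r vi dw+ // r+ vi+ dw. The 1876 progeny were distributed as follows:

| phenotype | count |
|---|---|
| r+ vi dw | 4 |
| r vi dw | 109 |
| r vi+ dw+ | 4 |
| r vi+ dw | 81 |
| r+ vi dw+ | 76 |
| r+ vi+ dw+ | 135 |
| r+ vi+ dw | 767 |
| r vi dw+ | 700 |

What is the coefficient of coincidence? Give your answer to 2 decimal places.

0.36

The two rarest classes, r vi+ dw+ and r+ vi dw, are the double crossovers. Comparing them with the parentals, only the vi allele has switched, so vi is the middle locus and the order is r – vi – dw.
r–vi: (157 + 8)/1876 = 0.0880; vi–dw: (244 + 8)/1876 = 0.1343.
Expected DCO frequency = 0.0880 × 0.1343 ≈ 0.01182; observed = 8/1876 ≈ 0.00426.
Coefficient of coincidence = 0.00426/0.01182 ≈ 0.36.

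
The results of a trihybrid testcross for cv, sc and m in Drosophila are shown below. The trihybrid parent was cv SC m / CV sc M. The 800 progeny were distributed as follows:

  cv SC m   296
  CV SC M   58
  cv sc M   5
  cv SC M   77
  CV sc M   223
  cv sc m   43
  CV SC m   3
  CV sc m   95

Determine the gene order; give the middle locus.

cv

The two rarest classes, CV SC m and cv sc M, are the double crossovers. Comparing them with the parentals, only the cv allele has switched, so cv is the middle locus and the order is sc – cv – m.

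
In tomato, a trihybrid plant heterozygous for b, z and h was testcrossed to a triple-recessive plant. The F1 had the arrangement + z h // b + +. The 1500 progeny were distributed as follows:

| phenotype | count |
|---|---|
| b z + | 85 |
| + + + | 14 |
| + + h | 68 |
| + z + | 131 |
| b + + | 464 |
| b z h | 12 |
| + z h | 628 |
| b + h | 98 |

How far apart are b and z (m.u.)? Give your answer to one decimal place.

11.9 m.u.

The two rarest classes, b z h and + + +, are the double crossovers. Comparing them with the parentals, only the b allele has switched, so b is the middle locus and the order is h – b – z.
Crossovers in the b–z interval produce the single-crossover classes + + h and b z + (68 + 85 = 153) plus the double crossovers (26).
RF(b–z) = (153 + 26) / 1500 = 179/1500 = 0.1193 → 11.9 m.u.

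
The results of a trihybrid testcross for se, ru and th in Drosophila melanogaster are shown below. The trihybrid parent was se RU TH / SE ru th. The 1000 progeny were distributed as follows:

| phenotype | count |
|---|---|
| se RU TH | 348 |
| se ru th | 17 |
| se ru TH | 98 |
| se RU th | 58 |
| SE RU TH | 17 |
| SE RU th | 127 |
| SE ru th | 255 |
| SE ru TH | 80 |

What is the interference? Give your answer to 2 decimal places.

The two rarest classes, SE RU TH and se ru th, are the double crossovers. Comparing them with the parentals, only the se allele has switched, so se is the middle locus and the order is th – se – ru.
th–se: (138 + 34)/1000 = 0.1720; se–ru: (225 + 34)/1000 = 0.2590.
Expected DCO frequency = 0.1720 × 0.2590 ≈ 0.04455; observed = 34/1000 ≈ 0.03400.
Coefficient of coincidence = 0.03400/0.04455 ≈ 0.76; interference = 1 − 0.76 = 0.24.

0.24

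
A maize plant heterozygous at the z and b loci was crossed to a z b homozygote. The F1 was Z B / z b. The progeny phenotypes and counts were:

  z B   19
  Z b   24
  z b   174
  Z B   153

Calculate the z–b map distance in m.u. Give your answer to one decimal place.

The recombinant classes are Z b and z B: 24 + 19 = 43.
Recombination frequency = 43/370 = 0.1162 ≈ 11.6%, i.e. 11.6 m.u.

11.6 m.u.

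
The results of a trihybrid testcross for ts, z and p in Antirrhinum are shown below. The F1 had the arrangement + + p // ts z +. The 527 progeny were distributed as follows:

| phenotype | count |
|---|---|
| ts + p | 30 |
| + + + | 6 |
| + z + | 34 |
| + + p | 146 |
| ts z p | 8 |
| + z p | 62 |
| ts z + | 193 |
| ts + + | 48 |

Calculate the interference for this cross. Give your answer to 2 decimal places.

0.24

The two rarest classes, + + + and ts z p, are the double crossovers. Comparing them with the parentals, only the p allele has switched, so p is the middle locus and the order is z – p – ts.
z–p: (110 + 14)/527 = 0.2353; p–ts: (64 + 14)/527 = 0.1480.
Expected DCO frequency = 0.2353 × 0.1480 ≈ 0.03482; observed = 14/527 ≈ 0.02657.
Coefficient of coincidence = 0.02657/0.03482 ≈ 0.76; interference = 1 − 0.76 = 0.24.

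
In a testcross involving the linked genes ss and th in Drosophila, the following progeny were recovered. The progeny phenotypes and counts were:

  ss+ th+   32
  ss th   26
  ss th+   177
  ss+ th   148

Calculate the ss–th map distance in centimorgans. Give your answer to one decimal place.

The two most frequent classes, ss+ th (148) and ss th+ (177), are the parental types, so the F1 was ss+ th / ss th+.
The recombinant classes are ss+ th+ and ss th: 32 + 26 = 58.
Recombination frequency = 58/383 = 0.1514 ≈ 15.1%, i.e. 15.1 centimorgans.

15.1 centimorgans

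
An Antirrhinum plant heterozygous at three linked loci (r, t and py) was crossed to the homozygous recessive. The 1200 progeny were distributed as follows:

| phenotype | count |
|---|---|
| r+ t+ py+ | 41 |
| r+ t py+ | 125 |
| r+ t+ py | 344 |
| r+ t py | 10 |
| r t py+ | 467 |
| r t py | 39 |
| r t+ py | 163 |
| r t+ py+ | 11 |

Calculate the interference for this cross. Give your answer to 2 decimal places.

The two most frequent reciprocal classes, r+ t+ py and r t py+, are the parental types, so the F1 was r+ t+ py / r t py+.
The two rarest classes, r+ t py and r t+ py+, are the double crossovers. Comparing them with the parentals, only the t allele has switched, so t is the middle locus and the order is r – t – py.
r–t: (288 + 21)/1200 = 0.2575; t–py: (80 + 21)/1200 = 0.0842.
Expected DCO frequency = 0.2575 × 0.0842 ≈ 0.02168; observed = 21/1200 ≈ 0.01750.
Coefficient of coincidence = 0.01750/0.02168 ≈ 0.81; interference = 1 − 0.81 = 0.19.

0.19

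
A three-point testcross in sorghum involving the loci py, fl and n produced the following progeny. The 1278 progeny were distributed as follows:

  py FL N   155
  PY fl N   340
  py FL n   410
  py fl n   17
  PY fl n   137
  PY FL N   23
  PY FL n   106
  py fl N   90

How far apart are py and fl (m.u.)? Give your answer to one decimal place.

The two most frequent reciprocal classes, py FL n and PY fl N, are the parental types, so the F1 was py FL n / PY fl N.
The two rarest classes, py fl n and PY FL N, are the double crossovers. Comparing them with the parentals, only the fl allele has switched, so fl is the middle locus and the order is py – fl – n.
Crossovers in the py–fl interval produce the single-crossover classes PY FL n and py fl N (106 + 90 = 196) plus the double crossovers (40).
RF(py–fl) = (196 + 40) / 1278 = 236/1278 = 0.1847 → 18.5 m.u.

18.5 m.u.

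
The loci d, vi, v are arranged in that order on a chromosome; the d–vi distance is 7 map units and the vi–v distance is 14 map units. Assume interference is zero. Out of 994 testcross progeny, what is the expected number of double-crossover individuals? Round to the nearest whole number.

10

Map distances give recombination frequencies of 0.070 and 0.140 for the two intervals.
With no interference, expected double-crossover frequency = 0.070 × 0.140 = 0.00980.
Expected number = 0.00980 × 994 = 9.74 ≈ 10.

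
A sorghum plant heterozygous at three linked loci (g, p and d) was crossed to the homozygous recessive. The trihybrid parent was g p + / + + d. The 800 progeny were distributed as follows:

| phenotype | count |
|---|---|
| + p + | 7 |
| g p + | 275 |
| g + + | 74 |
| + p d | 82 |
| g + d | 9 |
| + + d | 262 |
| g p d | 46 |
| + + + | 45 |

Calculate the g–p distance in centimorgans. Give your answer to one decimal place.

21.5 centimorgans

The two rarest classes, + p + and g + d, are the double crossovers. Comparing them with the parentals, only the g allele has switched, so g is the middle locus and the order is p – g – d.
Crossovers in the p–g interval produce the single-crossover classes g + + and + p d (74 + 82 = 156) plus the double crossovers (16).
RF(p–g) = (156 + 16) / 800 = 172/800 = 0.2150 → 21.5 centimorgans.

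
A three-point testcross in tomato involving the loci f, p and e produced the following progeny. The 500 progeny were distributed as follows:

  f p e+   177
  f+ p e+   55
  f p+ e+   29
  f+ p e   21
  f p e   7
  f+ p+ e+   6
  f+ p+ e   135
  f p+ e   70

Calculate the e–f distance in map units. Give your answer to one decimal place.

27.6 map units

The two most frequent reciprocal classes, f+ p+ e and f p e+, are the parental types, so the F1 was f+ p+ e / f p e+.
The two rarest classes, f+ p+ e+ and f p e, are the double crossovers. Comparing them with the parentals, only the e allele has switched, so e is the middle locus and the order is p – e – f.
Crossovers in the e–f interval produce the single-crossover classes f p+ e and f+ p e+ (70 + 55 = 125) plus the double crossovers (13).
RF(e–f) = (125 + 13) / 500 = 138/500 = 0.2760 → 27.6 map units.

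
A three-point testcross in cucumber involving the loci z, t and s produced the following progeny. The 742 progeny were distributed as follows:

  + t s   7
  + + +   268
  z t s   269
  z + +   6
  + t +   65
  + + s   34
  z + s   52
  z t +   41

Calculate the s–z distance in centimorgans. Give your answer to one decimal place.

11.9 centimorgans

The two most frequent reciprocal classes, + + + and z t s, are the parental types, so the F1 was + + + / z t s.
The two rarest classes, z + + and + t s, are the double crossovers. Comparing them with the parentals, only the z allele has switched, so z is the middle locus and the order is s – z – t.
Crossovers in the s–z interval produce the single-crossover classes + + s and z t + (34 + 41 = 75) plus the double crossovers (13).
RF(s–z) = (75 + 13) / 742 = 88/742 = 0.1186 → 11.9 centimorgans.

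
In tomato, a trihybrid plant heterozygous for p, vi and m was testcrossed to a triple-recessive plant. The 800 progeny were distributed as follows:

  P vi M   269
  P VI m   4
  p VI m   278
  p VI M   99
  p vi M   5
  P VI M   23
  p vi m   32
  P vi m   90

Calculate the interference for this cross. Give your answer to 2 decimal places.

The two most frequent reciprocal classes, P vi M and p VI m, are the parental types, so the F1 was P vi M / p VI m.
The two rarest classes, p vi M and P VI m, are the double crossovers. Comparing them with the parentals, only the p allele has switched, so p is the middle locus and the order is m – p – vi.
m–p: (189 + 9)/800 = 0.2475; p–vi: (55 + 9)/800 = 0.0800.
Expected DCO frequency = 0.2475 × 0.0800 ≈ 0.01980; observed = 9/800 ≈ 0.01125.
Coefficient of coincidence = 0.01125/0.01980 ≈ 0.57; interference = 1 − 0.57 = 0.43.

0.43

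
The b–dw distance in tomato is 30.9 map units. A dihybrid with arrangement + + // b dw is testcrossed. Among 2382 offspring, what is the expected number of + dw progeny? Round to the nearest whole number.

368

A map distance of 30.9 map units corresponds to a recombination frequency of 0.309.
The F1 is + + / b dw, so + dw is a recombinant gamete class with expected frequency r/2 = 0.309/2 = 0.1545.
Expected number = 0.1545 × 2382 = 368.02 ≈ 368.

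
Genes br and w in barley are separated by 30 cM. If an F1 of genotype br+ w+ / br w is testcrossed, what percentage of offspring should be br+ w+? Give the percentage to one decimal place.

35.0%

A map distance of 30 cM corresponds to a recombination frequency of 0.300.
The F1 is br+ w+ / br w, so br+ w+ is a parental gamete class with expected frequency (1 − r)/2 = 0.700/2 = 0.3500.
That is 0.3500 = 35.0% of the progeny.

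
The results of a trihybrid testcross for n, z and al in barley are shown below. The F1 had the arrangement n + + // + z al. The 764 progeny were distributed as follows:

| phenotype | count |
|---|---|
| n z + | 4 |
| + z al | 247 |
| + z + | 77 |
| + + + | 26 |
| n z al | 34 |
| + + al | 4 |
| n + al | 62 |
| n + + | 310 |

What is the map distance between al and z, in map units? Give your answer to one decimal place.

19.2 map units

The two rarest classes, n z + and + + al, are the double crossovers. Comparing them with the parentals, only the z allele has switched, so z is the middle locus and the order is n – z – al.
Crossovers in the z–al interval produce the single-crossover classes n + al and + z + (62 + 77 = 139) plus the double crossovers (8).
RF(z–al) = (139 + 8) / 764 = 147/764 = 0.1924 → 19.2 map units.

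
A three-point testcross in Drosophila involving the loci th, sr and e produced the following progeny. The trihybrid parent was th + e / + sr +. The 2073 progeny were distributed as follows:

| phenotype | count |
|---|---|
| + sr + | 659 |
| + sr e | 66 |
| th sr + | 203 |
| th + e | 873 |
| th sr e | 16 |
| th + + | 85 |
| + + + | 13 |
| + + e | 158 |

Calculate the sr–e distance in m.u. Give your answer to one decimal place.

The two rarest classes, th sr e and + + +, are the double crossovers. Comparing them with the parentals, only the sr allele has switched, so sr is the middle locus and the order is th – sr – e.
Crossovers in the sr–e interval produce the single-crossover classes th + + and + sr e (85 + 66 = 151) plus the double crossovers (29).
RF(sr–e) = (151 + 29) / 2073 = 180/2073 = 0.0868 → 8.7 m.u.

8.7 m.u.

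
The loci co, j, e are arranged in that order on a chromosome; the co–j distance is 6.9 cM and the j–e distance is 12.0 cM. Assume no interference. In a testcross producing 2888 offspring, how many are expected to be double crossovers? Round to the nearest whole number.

Map distances give recombination frequencies of 0.069 and 0.120 for the two intervals.
With no interference, expected double-crossover frequency = 0.069 × 0.120 = 0.00828.
Expected number = 0.00828 × 2888 = 23.91 ≈ 24.

24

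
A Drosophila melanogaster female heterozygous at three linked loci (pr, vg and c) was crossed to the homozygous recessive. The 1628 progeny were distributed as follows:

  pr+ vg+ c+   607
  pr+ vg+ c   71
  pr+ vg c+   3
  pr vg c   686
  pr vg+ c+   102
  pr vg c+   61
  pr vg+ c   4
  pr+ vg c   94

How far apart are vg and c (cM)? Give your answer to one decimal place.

The two most frequent reciprocal classes, pr vg c and pr+ vg+ c+, are the parental types, so the F1 was pr vg c / pr+ vg+ c+.
The two rarest classes, pr vg+ c and pr+ vg c+, are the double crossovers. Comparing them with the parentals, only the vg allele has switched, so vg is the middle locus and the order is pr – vg – c.
Crossovers in the vg–c interval produce the single-crossover classes pr vg c+ and pr+ vg+ c (61 + 71 = 132) plus the double crossovers (7).
RF(vg–c) = (132 + 7) / 1628 = 139/1628 = 0.0854 → 8.5 cM.

8.5 cM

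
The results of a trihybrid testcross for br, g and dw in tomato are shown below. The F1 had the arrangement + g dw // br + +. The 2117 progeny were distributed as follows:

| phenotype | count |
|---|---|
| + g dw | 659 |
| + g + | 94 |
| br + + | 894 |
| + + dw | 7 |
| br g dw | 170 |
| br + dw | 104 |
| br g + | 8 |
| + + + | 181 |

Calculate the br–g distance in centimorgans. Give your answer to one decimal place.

17.3 centimorgans

The two rarest classes, + + dw and br g +, are the double crossovers. Comparing them with the parentals, only the g allele has switched, so g is the middle locus and the order is dw – g – br.
Crossovers in the g–br interval produce the single-crossover classes br g dw and + + + (170 + 181 = 351) plus the double crossovers (15).
RF(g–br) = (351 + 15) / 2117 = 366/2117 = 0.1729 → 17.3 centimorgans.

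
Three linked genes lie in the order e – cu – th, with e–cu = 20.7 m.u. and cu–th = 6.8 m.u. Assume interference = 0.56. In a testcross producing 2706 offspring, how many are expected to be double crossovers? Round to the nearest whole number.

17

Map distances give recombination frequencies of 0.207 and 0.068 for the two intervals.
With interference 0.56 (so coincidence = 0.44), expected double-crossover frequency = 0.207 × 0.068 × 0.44 = 0.00619.
Expected number = 0.00619 × 2706 = 16.76 ≈ 17.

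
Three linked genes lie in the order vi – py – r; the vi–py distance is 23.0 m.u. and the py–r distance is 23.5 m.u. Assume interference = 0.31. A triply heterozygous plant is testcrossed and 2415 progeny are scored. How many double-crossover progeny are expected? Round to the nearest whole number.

90

Map distances give recombination frequencies of 0.230 and 0.235 for the two intervals.
With interference 0.31 (so coincidence = 0.69), expected double-crossover frequency = 0.230 × 0.235 × 0.69 = 0.03729.
Expected number = 0.03729 × 2415 = 90.07 ≈ 90.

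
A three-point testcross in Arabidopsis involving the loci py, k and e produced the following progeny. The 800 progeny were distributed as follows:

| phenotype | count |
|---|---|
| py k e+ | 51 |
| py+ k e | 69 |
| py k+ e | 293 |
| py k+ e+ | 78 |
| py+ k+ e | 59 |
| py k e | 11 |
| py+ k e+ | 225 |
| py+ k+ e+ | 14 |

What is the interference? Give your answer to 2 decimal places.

The two most frequent reciprocal classes, py k+ e and py+ k e+, are the parental types, so the F1 was py k+ e / py+ k e+.
The two rarest classes, py k e and py+ k+ e+, are the double crossovers. Comparing them with the parentals, only the k allele has switched, so k is the middle locus and the order is e – k – py.
e–k: (147 + 25)/800 = 0.2150; k–py: (110 + 25)/800 = 0.1688.
Expected DCO frequency = 0.2150 × 0.1688 ≈ 0.03629; observed = 25/800 ≈ 0.03125.
Coefficient of coincidence = 0.03125/0.03629 ≈ 0.86; interference = 1 − 0.86 = 0.14.

0.14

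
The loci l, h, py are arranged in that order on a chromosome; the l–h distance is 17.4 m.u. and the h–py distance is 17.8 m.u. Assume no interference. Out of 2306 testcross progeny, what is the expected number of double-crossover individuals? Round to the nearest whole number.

71

Map distances give recombination frequencies of 0.174 and 0.178 for the two intervals.
With no interference, expected double-crossover frequency = 0.174 × 0.178 = 0.03097.
Expected number = 0.03097 × 2306 = 71.42 ≈ 71.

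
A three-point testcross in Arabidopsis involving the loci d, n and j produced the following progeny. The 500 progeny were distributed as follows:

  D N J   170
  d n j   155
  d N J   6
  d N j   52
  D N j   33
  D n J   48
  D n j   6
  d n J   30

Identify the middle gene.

d

The two most frequent reciprocal classes, D N J and d n j, are the parental types, so the F1 was D N J / d n j.
The two rarest classes, d N J and D n j, are the double crossovers. Comparing them with the parentals, only the d allele has switched, so d is the middle locus and the order is j – d – n.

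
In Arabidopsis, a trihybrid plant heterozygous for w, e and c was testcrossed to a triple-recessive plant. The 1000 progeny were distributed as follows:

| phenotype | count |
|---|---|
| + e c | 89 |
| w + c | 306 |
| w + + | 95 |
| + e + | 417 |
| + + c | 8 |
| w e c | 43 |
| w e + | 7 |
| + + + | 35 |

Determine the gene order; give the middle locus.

The two most frequent reciprocal classes, w + c and + e +, are the parental types, so the F1 was w + c / + e +.
The two rarest classes, + + c and w e +, are the double crossovers. Comparing them with the parentals, only the w allele has switched, so w is the middle locus and the order is e – w – c.

w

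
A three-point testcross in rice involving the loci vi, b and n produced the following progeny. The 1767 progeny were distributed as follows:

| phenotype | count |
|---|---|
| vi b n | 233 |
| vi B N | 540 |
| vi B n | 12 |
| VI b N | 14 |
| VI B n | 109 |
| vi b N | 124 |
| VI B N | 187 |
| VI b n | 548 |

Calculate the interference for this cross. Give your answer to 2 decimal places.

0.60

The two most frequent reciprocal classes, vi B N and VI b n, are the parental types, so the F1 was vi B N / VI b n.
The two rarest classes, vi B n and VI b N, are the double crossovers. Comparing them with the parentals, only the n allele has switched, so n is the middle locus and the order is vi – n – b.
vi–n: (420 + 26)/1767 = 0.2524; n–b: (233 + 26)/1767 = 0.1466.
Expected DCO frequency = 0.2524 × 0.1466 ≈ 0.03700; observed = 26/1767 ≈ 0.01471.
Coefficient of coincidence = 0.01471/0.03700 ≈ 0.40; interference = 1 − 0.40 = 0.60.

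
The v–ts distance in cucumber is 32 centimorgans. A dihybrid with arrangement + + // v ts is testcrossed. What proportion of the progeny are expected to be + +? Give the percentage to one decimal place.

34.0%

A map distance of 32 centimorgans corresponds to a recombination frequency of 0.320.
The F1 is + + / v ts, so + + is a parental gamete class with expected frequency (1 − r)/2 = 0.680/2 = 0.3400.
That is 0.3400 = 34.0% of the progeny.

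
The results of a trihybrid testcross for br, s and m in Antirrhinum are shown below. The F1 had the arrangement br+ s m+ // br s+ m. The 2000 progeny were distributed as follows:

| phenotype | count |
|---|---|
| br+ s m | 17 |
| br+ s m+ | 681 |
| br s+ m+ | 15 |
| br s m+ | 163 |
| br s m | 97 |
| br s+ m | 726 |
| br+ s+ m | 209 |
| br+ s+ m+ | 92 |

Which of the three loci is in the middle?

The two rarest classes, br+ s m and br s+ m+, are the double crossovers. Comparing them with the parentals, only the m allele has switched, so m is the middle locus and the order is s – m – br.

m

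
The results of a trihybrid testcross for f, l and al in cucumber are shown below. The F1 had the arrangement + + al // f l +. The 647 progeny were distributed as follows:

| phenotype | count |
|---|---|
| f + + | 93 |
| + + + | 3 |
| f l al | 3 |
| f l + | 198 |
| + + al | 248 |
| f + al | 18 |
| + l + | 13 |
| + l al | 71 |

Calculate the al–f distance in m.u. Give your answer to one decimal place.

5.7 m.u.

The two rarest classes, + + + and f l al, are the double crossovers. Comparing them with the parentals, only the al allele has switched, so al is the middle locus and the order is l – al – f.
Crossovers in the al–f interval produce the single-crossover classes f + al and + l + (18 + 13 = 31) plus the double crossovers (6).
RF(al–f) = (31 + 6) / 647 = 37/647 = 0.0572 → 5.7 m.u.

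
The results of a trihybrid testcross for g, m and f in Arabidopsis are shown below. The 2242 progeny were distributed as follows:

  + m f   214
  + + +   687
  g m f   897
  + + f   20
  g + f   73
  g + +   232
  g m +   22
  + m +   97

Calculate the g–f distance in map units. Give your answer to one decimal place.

The two most frequent reciprocal classes, g m f and + + +, are the parental types, so the F1 was g m f / + + +.
The two rarest classes, g m + and + + f, are the double crossovers. Comparing them with the parentals, only the f allele has switched, so f is the middle locus and the order is m – f – g.
Crossovers in the f–g interval produce the single-crossover classes + m f and g + + (214 + 232 = 446) plus the double crossovers (42).
RF(f–g) = (446 + 42) / 2242 = 488/2242 = 0.2177 → 21.8 map units.

21.8 map units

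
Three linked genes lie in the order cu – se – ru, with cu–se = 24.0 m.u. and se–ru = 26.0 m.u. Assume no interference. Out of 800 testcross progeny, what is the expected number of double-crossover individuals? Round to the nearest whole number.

50

Map distances give recombination frequencies of 0.240 and 0.260 for the two intervals.
With no interference, expected double-crossover frequency = 0.240 × 0.260 = 0.06240.
Expected number = 0.06240 × 800 = 49.92 ≈ 50.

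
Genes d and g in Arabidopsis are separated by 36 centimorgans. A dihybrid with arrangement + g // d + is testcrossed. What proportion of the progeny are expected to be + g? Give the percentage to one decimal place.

A map distance of 36 centimorgans corresponds to a recombination frequency of 0.360.
The F1 is + g / d +, so + g is a parental gamete class with expected frequency (1 − r)/2 = 0.640/2 = 0.3200.
That is 0.3200 = 32.0% of the progeny.

32.0%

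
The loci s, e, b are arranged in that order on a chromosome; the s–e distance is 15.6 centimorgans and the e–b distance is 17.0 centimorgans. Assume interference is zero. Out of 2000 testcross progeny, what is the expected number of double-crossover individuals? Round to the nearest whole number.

53

Map distances give recombination frequencies of 0.156 and 0.170 for the two intervals.
With no interference, expected double-crossover frequency = 0.156 × 0.170 = 0.02652.
Expected number = 0.02652 × 2000 = 53.04 ≈ 53.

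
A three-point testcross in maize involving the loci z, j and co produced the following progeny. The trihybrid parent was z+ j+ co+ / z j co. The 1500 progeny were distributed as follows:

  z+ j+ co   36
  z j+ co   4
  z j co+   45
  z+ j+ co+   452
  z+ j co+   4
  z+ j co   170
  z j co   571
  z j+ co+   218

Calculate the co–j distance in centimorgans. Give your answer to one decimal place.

The two rarest classes, z+ j co+ and z j+ co, are the double crossovers. Comparing them with the parentals, only the j allele has switched, so j is the middle locus and the order is z – j – co.
Crossovers in the j–co interval produce the single-crossover classes z+ j+ co and z j co+ (36 + 45 = 81) plus the double crossovers (8).
RF(j–co) = (81 + 8) / 1500 = 89/1500 = 0.0593 → 5.9 centimorgans.

5.9 centimorgans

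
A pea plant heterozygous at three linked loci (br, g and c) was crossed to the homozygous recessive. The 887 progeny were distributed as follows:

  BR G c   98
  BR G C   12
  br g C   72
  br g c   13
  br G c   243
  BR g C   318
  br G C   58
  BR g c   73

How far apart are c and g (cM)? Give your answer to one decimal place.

The two most frequent reciprocal classes, br G c and BR g C, are the parental types, so the F1 was br G c / BR g C.
The two rarest classes, br g c and BR G C, are the double crossovers. Comparing them with the parentals, only the g allele has switched, so g is the middle locus and the order is br – g – c.
Crossovers in the g–c interval produce the single-crossover classes br G C and BR g c (58 + 73 = 131) plus the double crossovers (25).
RF(g–c) = (131 + 25) / 887 = 156/887 = 0.1759 → 17.6 cM.

17.6 cM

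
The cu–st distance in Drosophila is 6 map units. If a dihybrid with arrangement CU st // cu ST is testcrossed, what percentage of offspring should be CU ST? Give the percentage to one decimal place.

3.0%

A map distance of 6 map units corresponds to a recombination frequency of 0.060.
The F1 is CU st / cu ST, so CU ST is a recombinant gamete class with expected frequency r/2 = 0.060/2 = 0.0300.
That is 0.0300 = 3.0% of the progeny.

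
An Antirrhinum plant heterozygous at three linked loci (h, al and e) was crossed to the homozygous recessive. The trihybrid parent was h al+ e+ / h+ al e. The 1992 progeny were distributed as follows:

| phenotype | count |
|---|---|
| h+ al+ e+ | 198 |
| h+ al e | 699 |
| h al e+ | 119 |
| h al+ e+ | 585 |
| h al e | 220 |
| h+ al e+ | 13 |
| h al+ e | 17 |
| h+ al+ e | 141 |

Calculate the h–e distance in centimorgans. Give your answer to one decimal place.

The two rarest classes, h al+ e and h+ al e+, are the double crossovers. Comparing them with the parentals, only the e allele has switched, so e is the middle locus and the order is h – e – al.
Crossovers in the h–e interval produce the single-crossover classes h+ al+ e+ and h al e (198 + 220 = 418) plus the double crossovers (30).
RF(h–e) = (418 + 30) / 1992 = 448/1992 = 0.2249 → 22.5 centimorgans.

22.5 centimorgans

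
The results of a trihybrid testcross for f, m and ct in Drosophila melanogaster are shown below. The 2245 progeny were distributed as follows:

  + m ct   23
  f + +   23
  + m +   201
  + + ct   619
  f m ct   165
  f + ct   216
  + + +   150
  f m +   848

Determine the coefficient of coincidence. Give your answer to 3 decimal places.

0.618

The two most frequent reciprocal classes, + + ct and f m +, are the parental types, so the F1 was + + ct / f m +.
The two rarest classes, + m ct and f + +, are the double crossovers. Comparing them with the parentals, only the m allele has switched, so m is the middle locus and the order is ct – m – f.
ct–m: (315 + 46)/2245 = 0.1608; m–f: (417 + 46)/2245 = 0.2062.
Expected DCO frequency = 0.1608 × 0.2062 ≈ 0.03316; observed = 46/2245 ≈ 0.02049.
Coefficient of coincidence = 0.02049/0.03316 ≈ 0.618.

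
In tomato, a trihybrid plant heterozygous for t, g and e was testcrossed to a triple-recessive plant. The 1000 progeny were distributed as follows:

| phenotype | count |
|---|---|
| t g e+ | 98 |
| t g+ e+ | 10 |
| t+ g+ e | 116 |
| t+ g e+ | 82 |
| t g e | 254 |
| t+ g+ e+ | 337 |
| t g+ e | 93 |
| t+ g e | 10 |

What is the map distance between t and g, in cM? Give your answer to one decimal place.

The two most frequent reciprocal classes, t g e and t+ g+ e+, are the parental types, so the F1 was t g e / t+ g+ e+.
The two rarest classes, t+ g e and t g+ e+, are the double crossovers. Comparing them with the parentals, only the t allele has switched, so t is the middle locus and the order is g – t – e.
Crossovers in the g–t interval produce the single-crossover classes t g+ e and t+ g e+ (93 + 82 = 175) plus the double crossovers (20).
RF(g–t) = (175 + 20) / 1000 = 195/1000 = 0.1950 → 19.5 cM.

19.5 cM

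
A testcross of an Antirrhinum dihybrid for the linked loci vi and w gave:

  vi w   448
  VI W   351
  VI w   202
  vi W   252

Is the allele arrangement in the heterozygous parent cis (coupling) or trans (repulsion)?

cis

The two most frequent classes are VI W (351) and vi w (448); these are the parental (non-recombinant) types.
So the F1 carried VI W on one chromosome and vi w on the other — the recessive alleles are on the same chromosome (cis / coupling).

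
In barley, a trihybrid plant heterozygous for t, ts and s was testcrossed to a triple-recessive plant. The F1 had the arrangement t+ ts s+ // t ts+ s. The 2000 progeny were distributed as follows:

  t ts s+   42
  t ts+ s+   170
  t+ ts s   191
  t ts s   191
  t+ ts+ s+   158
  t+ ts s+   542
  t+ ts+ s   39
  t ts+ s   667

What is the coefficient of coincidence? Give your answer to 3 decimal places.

The two rarest classes, t ts s+ and t+ ts+ s, are the double crossovers. Comparing them with the parentals, only the t allele has switched, so t is the middle locus and the order is ts – t – s.
ts–t: (349 + 81)/2000 = 0.2150; t–s: (361 + 81)/2000 = 0.2210.
Expected DCO frequency = 0.2150 × 0.2210 ≈ 0.04752; observed = 81/2000 ≈ 0.04050.
Coefficient of coincidence = 0.04050/0.04752 ≈ 0.852.

0.852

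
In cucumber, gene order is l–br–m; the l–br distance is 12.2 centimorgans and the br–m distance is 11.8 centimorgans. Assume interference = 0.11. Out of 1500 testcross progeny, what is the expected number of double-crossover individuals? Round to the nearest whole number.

Map distances give recombination frequencies of 0.122 and 0.118 for the two intervals.
With interference 0.11 (so coincidence = 0.89), expected double-crossover frequency = 0.122 × 0.118 × 0.89 = 0.01281.
Expected number = 0.01281 × 1500 = 19.22 ≈ 19.

19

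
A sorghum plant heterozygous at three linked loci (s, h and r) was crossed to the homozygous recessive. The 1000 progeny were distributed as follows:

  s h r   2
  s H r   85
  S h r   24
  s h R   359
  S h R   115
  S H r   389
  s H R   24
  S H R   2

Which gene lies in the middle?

The two most frequent reciprocal classes, s h R and S H r, are the parental types, so the F1 was s h R / S H r.
The two rarest classes, s h r and S H R, are the double crossovers. Comparing them with the parentals, only the r allele has switched, so r is the middle locus and the order is h – r – s.

r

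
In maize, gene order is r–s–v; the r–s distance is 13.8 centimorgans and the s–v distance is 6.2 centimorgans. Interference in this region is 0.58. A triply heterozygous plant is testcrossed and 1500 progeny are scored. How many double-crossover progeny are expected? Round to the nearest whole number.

5

Map distances give recombination frequencies of 0.138 and 0.062 for the two intervals.
With interference 0.58 (so coincidence = 0.42), expected double-crossover frequency = 0.138 × 0.062 × 0.42 = 0.00359.
Expected number = 0.00359 × 1500 = 5.39 ≈ 5.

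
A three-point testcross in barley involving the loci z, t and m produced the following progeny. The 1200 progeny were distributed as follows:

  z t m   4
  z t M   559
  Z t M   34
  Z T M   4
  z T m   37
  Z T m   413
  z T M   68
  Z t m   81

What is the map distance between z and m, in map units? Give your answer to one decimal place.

6.6 map units

The two most frequent reciprocal classes, z t M and Z T m, are the parental types, so the F1 was z t M / Z T m.
The two rarest classes, z t m and Z T M, are the double crossovers. Comparing them with the parentals, only the m allele has switched, so m is the middle locus and the order is z – m – t.
Crossovers in the z–m interval produce the single-crossover classes Z t M and z T m (34 + 37 = 71) plus the double crossovers (8).
RF(z–m) = (71 + 8) / 1200 = 79/1200 = 0.0658 → 6.6 map units.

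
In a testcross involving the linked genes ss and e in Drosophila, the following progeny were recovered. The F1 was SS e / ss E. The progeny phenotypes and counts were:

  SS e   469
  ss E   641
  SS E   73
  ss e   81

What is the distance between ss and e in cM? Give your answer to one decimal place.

The recombinant classes are SS E and ss e: 73 + 81 = 154.
Recombination frequency = 154/1264 = 0.1218 ≈ 12.2%, i.e. 12.2 cM.

12.2 cM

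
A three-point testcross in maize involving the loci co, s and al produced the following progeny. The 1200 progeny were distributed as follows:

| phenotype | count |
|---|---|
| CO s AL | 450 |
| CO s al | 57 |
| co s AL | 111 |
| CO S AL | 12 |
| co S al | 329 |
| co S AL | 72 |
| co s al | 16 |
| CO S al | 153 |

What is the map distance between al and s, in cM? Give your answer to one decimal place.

13.1 cM

The two most frequent reciprocal classes, co S al and CO s AL, are the parental types, so the F1 was co S al / CO s AL.
The two rarest classes, co s al and CO S AL, are the double crossovers. Comparing them with the parentals, only the s allele has switched, so s is the middle locus and the order is co – s – al.
Crossovers in the s–al interval produce the single-crossover classes co S AL and CO s al (72 + 57 = 129) plus the double crossovers (28).
RF(s–al) = (129 + 28) / 1200 = 157/1200 = 0.1308 → 13.1 cM.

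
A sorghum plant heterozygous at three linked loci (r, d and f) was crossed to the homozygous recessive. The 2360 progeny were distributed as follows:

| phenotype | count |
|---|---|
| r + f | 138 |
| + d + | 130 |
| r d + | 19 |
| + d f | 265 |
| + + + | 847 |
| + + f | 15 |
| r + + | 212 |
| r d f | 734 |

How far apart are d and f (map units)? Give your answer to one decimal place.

The two most frequent reciprocal classes, r d f and + + +, are the parental types, so the F1 was r d f / + + +.
The two rarest classes, r d + and + + f, are the double crossovers. Comparing them with the parentals, only the f allele has switched, so f is the middle locus and the order is r – f – d.
Crossovers in the f–d interval produce the single-crossover classes r + f and + d + (138 + 130 = 268) plus the double crossovers (34).
RF(f–d) = (268 + 34) / 2360 = 302/2360 = 0.1280 → 12.8 map units.

12.8 map units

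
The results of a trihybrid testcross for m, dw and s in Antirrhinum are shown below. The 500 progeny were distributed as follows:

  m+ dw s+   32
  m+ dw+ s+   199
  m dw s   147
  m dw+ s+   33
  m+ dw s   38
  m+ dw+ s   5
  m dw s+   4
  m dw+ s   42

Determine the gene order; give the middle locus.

s

The two most frequent reciprocal classes, m dw s and m+ dw+ s+, are the parental types, so the F1 was m dw s / m+ dw+ s+.
The two rarest classes, m dw s+ and m+ dw+ s, are the double crossovers. Comparing them with the parentals, only the s allele has switched, so s is the middle locus and the order is m – s – dw.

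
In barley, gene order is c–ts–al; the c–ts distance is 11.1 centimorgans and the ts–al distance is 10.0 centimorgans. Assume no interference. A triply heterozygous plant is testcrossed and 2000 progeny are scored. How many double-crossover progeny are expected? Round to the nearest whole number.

22

Map distances give recombination frequencies of 0.111 and 0.100 for the two intervals.
With no interference, expected double-crossover frequency = 0.111 × 0.100 = 0.01110.
Expected number = 0.01110 × 2000 = 22.20 ≈ 22.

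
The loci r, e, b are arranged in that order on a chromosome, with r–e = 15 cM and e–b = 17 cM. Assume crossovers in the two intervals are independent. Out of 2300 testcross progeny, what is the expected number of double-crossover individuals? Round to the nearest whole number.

59

Map distances give recombination frequencies of 0.150 and 0.170 for the two intervals.
With no interference, expected double-crossover frequency = 0.150 × 0.170 = 0.02550.
Expected number = 0.02550 × 2300 = 58.65 ≈ 59.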